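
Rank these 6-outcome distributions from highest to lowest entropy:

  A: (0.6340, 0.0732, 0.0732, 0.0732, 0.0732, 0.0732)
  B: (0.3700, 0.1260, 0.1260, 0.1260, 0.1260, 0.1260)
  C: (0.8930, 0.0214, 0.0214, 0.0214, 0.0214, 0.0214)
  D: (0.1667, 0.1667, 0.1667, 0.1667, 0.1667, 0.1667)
D > B > A > C

Key insight: Entropy is maximized by uniform distributions and minimized by concentrated distributions.

Entropies:
  H(A) = 1.7974 bits
  H(B) = 2.4135 bits
  H(C) = 0.7392 bits
  H(D) = 2.5850 bits

Ranking: D > B > A > C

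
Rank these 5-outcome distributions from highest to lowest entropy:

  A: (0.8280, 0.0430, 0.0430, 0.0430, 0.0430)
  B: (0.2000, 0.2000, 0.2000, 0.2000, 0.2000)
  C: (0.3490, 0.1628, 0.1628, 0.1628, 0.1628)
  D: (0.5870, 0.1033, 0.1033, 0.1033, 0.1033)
B > C > D > A

Key insight: Entropy is maximized by uniform distributions and minimized by concentrated distributions.

Entropies:
  H(A) = 1.0063 bits
  H(B) = 2.3219 bits
  H(C) = 2.2352 bits
  H(D) = 1.8040 bits

Ranking: B > C > D > A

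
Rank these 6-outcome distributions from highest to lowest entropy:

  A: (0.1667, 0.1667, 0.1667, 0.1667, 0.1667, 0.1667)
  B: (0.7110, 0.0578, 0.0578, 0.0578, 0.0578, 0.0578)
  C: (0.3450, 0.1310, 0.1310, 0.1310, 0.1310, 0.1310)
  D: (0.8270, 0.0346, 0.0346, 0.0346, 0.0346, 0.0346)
A > C > B > D

Key insight: Entropy is maximized by uniform distributions and minimized by concentrated distributions.

Entropies:
  H(A) = 2.5850 bits
  H(B) = 1.5385 bits
  H(C) = 2.4504 bits
  H(D) = 1.0662 bits

Ranking: A > C > B > D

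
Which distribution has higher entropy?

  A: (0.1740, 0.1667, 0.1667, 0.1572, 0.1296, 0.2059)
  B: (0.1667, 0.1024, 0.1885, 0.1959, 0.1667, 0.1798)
A

Both distributions are close to uniform, making this a harder comparison.

H(A) = 2.5717 bits
H(B) = 2.5580 bits

The distribution closer to uniform has higher entropy.
Answer: A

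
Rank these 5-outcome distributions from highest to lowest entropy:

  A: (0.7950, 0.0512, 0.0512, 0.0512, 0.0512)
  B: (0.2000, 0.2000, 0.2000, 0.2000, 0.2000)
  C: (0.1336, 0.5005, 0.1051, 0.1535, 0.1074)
B > C > A

Key insight: Entropy is maximized by uniform distributions and minimized by concentrated distributions.

- Uniform distributions have maximum entropy log₂(5) = 2.3219 bits
- The more "peaked" or concentrated a distribution, the lower its entropy

Entropies:
  H(A) = 1.1418 bits
  H(B) = 2.3219 bits
  H(C) = 1.9900 bits

Ranking: B > C > A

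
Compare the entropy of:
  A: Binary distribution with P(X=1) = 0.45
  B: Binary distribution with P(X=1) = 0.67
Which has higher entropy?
A

For binary distributions, entropy is maximized at p=0.5 and decreases as p moves toward 0 or 1.

H(A) = H(0.45) = 0.9928 bits
H(B) = H(0.67) = 0.9149 bits

Distribution A (p=0.45) is closer to uniform (p=0.5), so it has higher entropy.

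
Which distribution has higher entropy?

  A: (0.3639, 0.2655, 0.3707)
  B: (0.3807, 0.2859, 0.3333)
B

Both distributions are close to uniform, making this a harder comparison.

H(A) = 1.5694 bits
H(B) = 1.5752 bits

The distribution closer to uniform has higher entropy.
Answer: B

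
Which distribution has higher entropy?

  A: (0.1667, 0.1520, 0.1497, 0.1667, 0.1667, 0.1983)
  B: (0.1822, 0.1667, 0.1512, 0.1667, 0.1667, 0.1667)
B

Both distributions are close to uniform, making this a harder comparison.

H(A) = 2.5786 bits
H(B) = 2.5829 bits

The distribution closer to uniform has higher entropy.
Answer: B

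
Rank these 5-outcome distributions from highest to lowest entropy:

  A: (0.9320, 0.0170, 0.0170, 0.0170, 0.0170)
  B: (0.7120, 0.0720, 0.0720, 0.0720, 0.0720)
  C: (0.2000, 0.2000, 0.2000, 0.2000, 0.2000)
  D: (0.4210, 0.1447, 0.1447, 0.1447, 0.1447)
C > D > B > A

Key insight: Entropy is maximized by uniform distributions and minimized by concentrated distributions.

Entropies:
  H(A) = 0.4944 bits
  H(B) = 1.4421 bits
  H(C) = 2.3219 bits
  H(D) = 2.1399 bits

Ranking: C > D > B > A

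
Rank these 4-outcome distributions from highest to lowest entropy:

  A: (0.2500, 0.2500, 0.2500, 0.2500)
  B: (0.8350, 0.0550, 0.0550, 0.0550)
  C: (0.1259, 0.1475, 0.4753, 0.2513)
A > C > B

Key insight: Entropy is maximized by uniform distributions and minimized by concentrated distributions.

- Uniform distributions have maximum entropy log₂(4) = 2.0000 bits
- The more "peaked" or concentrated a distribution, the lower its entropy

Entropies:
  H(A) = 2.0000 bits
  H(B) = 0.9077 bits
  H(C) = 1.7945 bits

Ranking: A > C > B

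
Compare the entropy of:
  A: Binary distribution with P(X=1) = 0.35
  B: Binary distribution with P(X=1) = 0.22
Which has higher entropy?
A

For binary distributions, entropy is maximized at p=0.5 and decreases as p moves toward 0 or 1.

H(A) = H(0.35) = 0.9341 bits
H(B) = H(0.22) = 0.7602 bits

Distribution A (p=0.35) is closer to uniform (p=0.5), so it has higher entropy.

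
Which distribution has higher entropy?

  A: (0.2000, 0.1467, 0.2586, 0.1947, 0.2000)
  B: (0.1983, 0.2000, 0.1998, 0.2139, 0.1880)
B

Both distributions are close to uniform, making this a harder comparison.

H(A) = 2.2992 bits
H(B) = 2.3207 bits

The distribution closer to uniform has higher entropy.
Answer: B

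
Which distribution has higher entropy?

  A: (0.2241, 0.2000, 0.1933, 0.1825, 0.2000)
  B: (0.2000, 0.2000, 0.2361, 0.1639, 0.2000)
A

Both distributions are close to uniform, making this a harder comparison.

H(A) = 2.3186 bits
H(B) = 2.3125 bits

The distribution closer to uniform has higher entropy.
Answer: A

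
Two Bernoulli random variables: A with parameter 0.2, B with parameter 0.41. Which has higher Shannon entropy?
B

For binary distributions, entropy is maximized at p=0.5 and decreases as p moves toward 0 or 1.

H(A) = H(0.2) = 0.7219 bits
H(B) = H(0.41) = 0.9765 bits

Distribution B (p=0.41) is closer to uniform (p=0.5), so it has higher entropy.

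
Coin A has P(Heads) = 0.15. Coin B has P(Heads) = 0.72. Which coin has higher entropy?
B

For binary distributions, entropy is maximized at p=0.5 and decreases as p moves toward 0 or 1.

H(A) = H(0.15) = 0.6098 bits
H(B) = H(0.72) = 0.8555 bits

Distribution B (p=0.72) is closer to uniform (p=0.5), so it has higher entropy.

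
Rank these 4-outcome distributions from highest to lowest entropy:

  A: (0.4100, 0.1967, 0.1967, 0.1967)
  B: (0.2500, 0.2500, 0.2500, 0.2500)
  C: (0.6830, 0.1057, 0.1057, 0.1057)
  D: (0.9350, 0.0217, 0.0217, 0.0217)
B > A > C > D

Key insight: Entropy is maximized by uniform distributions and minimized by concentrated distributions.

Entropies:
  H(A) = 1.9116 bits
  H(B) = 2.0000 bits
  H(C) = 1.4035 bits
  H(D) = 0.4500 bits

Ranking: B > A > C > D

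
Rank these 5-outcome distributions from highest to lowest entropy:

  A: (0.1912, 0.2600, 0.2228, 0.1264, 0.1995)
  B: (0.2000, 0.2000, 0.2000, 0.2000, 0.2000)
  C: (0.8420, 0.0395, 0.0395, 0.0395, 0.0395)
B > A > C

Key insight: Entropy is maximized by uniform distributions and minimized by concentrated distributions.

- Uniform distributions have maximum entropy log₂(5) = 2.3219 bits
- The more "peaked" or concentrated a distribution, the lower its entropy

Entropies:
  H(A) = 2.2855 bits
  H(B) = 2.3219 bits
  H(C) = 0.9455 bits

Ranking: B > A > C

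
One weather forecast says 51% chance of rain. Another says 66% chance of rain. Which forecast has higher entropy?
51% forecast

Treat each forecast as a Bernoulli distribution. Binary entropy is maximized at p=0.5 and falls off symmetrically toward 0 or 1. The 51% forecast is closer to 50%, so it is more uncertain. H(51%) ≈ 1.000 bits, H(66%) ≈ 0.925 bits.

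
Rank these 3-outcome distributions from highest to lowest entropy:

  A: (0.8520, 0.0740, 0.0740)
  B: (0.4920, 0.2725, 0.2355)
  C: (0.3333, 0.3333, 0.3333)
C > B > A

Key insight: Entropy is maximized by uniform distributions and minimized by concentrated distributions.

- Uniform distributions have maximum entropy log₂(3) = 1.5850 bits
- The more "peaked" or concentrated a distribution, the lower its entropy

Entropies:
  H(A) = 0.7528 bits
  H(B) = 1.5058 bits
  H(C) = 1.5850 bits

Ranking: C > B > A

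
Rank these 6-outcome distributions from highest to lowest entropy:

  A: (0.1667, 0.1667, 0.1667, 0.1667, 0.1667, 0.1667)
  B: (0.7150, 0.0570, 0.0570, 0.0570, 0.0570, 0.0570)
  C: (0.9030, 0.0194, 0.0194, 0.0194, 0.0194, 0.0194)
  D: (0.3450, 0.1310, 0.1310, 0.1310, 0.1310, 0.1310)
A > D > B > C

Key insight: Entropy is maximized by uniform distributions and minimized by concentrated distributions.

Entropies:
  H(A) = 2.5850 bits
  H(B) = 1.5239 bits
  H(C) = 0.6846 bits
  H(D) = 2.4504 bits

Ranking: A > D > B > C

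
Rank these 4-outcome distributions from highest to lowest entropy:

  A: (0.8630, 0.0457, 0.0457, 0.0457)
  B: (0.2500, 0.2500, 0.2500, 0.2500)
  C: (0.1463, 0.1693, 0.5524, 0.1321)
B > C > A

Key insight: Entropy is maximized by uniform distributions and minimized by concentrated distributions.

- Uniform distributions have maximum entropy log₂(4) = 2.0000 bits
- The more "peaked" or concentrated a distribution, the lower its entropy

Entropies:
  H(A) = 0.7935 bits
  H(B) = 2.0000 bits
  H(C) = 1.6982 bits

Ranking: B > C > A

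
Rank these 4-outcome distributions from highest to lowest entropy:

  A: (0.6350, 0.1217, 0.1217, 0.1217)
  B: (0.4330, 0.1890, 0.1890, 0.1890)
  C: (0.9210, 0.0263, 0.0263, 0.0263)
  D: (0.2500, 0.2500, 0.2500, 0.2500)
D > B > A > C

Key insight: Entropy is maximized by uniform distributions and minimized by concentrated distributions.

Entropies:
  H(A) = 1.5253 bits
  H(B) = 1.8857 bits
  H(C) = 0.5239 bits
  H(D) = 2.0000 bits

Ranking: D > B > A > C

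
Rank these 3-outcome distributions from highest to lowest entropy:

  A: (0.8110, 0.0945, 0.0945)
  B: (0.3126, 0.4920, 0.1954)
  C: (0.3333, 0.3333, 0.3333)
C > B > A

Key insight: Entropy is maximized by uniform distributions and minimized by concentrated distributions.

- Uniform distributions have maximum entropy log₂(3) = 1.5850 bits
- The more "peaked" or concentrated a distribution, the lower its entropy

Entropies:
  H(A) = 0.8884 bits
  H(B) = 1.4881 bits
  H(C) = 1.5850 bits

Ranking: C > B > A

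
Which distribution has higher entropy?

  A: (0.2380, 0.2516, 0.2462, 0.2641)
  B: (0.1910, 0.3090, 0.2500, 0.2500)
A

Both distributions are close to uniform, making this a harder comparison.

H(A) = 1.9990 bits
H(B) = 1.9797 bits

The distribution closer to uniform has higher entropy.
Answer: A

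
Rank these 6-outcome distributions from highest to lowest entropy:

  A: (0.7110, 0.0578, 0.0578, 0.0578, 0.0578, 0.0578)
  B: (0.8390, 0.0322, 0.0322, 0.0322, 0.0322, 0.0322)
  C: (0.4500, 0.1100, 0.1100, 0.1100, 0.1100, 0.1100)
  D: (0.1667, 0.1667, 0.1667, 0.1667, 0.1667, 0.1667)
D > C > A > B

Key insight: Entropy is maximized by uniform distributions and minimized by concentrated distributions.

Entropies:
  H(A) = 1.5385 bits
  H(B) = 1.0105 bits
  H(C) = 2.2698 bits
  H(D) = 2.5850 bits

Ranking: D > C > A > B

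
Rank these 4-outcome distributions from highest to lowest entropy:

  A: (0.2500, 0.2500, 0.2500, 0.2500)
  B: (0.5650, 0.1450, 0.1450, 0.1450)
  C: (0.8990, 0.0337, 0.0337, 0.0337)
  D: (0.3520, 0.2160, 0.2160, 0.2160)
A > D > B > C

Key insight: Entropy is maximized by uniform distributions and minimized by concentrated distributions.

Entropies:
  H(A) = 2.0000 bits
  H(B) = 1.6772 bits
  H(C) = 0.6322 bits
  H(D) = 1.9629 bits

Ranking: A > D > B > C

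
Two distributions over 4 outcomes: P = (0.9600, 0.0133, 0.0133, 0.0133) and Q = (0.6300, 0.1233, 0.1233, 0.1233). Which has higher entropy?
Q

P is highly concentrated on one outcome (96%), making it nearly deterministic. Q spreads its mass more evenly (max 63%). The more spread-out distribution has higher entropy: H(P) ≈ 0.306 bits, H(Q) ≈ 1.537 bits.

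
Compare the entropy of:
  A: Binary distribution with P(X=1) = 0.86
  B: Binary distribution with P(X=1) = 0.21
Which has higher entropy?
B

For binary distributions, entropy is maximized at p=0.5 and decreases as p moves toward 0 or 1.

H(A) = H(0.86) = 0.5842 bits
H(B) = H(0.21) = 0.7415 bits

Distribution B (p=0.21) is closer to uniform (p=0.5), so it has higher entropy.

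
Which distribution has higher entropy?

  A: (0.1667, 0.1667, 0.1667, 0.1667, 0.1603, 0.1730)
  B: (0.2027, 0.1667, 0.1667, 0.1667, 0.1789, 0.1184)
A

Both distributions are close to uniform, making this a harder comparison.

H(A) = 2.5846 bits
H(B) = 2.5678 bits

The distribution closer to uniform has higher entropy.
Answer: A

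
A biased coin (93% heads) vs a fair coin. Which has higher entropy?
Fair coin

The fair coin is uniform (p=0.5), maximizing binary entropy at 1 bit. The biased coin has H(0.93) ≈ 0.366 bits — its outcome is more predictable, so its entropy is lower.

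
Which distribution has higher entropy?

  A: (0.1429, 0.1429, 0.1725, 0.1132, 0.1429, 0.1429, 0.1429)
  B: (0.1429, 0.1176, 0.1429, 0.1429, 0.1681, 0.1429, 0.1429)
B

Both distributions are close to uniform, making this a harder comparison.

H(A) = 2.7984 bits
H(B) = 2.8009 bits

The distribution closer to uniform has higher entropy.
Answer: B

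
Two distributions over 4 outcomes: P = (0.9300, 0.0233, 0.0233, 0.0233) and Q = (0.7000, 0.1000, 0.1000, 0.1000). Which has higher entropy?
Q

P is highly concentrated on one outcome (93%), making it nearly deterministic. Q spreads its mass more evenly (max 70%). The more spread-out distribution has higher entropy: H(P) ≈ 0.477 bits, H(Q) ≈ 1.357 bits.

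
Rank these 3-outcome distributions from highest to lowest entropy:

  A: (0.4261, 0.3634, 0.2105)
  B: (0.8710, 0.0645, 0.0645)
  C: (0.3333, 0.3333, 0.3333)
C > A > B

Key insight: Entropy is maximized by uniform distributions and minimized by concentrated distributions.

- Uniform distributions have maximum entropy log₂(3) = 1.5850 bits
- The more "peaked" or concentrated a distribution, the lower its entropy

Entropies:
  H(A) = 1.5283 bits
  H(B) = 0.6837 bits
  H(C) = 1.5850 bits

Ranking: C > A > B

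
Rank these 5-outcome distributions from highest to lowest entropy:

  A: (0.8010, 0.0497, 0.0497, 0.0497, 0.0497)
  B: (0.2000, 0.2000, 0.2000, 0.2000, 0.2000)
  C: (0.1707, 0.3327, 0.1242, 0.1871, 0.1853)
B > C > A

Key insight: Entropy is maximized by uniform distributions and minimized by concentrated distributions.

- Uniform distributions have maximum entropy log₂(5) = 2.3219 bits
- The more "peaked" or concentrated a distribution, the lower its entropy

Entropies:
  H(A) = 1.1179 bits
  H(B) = 2.3219 bits
  H(C) = 2.2404 bits

Ranking: B > C > A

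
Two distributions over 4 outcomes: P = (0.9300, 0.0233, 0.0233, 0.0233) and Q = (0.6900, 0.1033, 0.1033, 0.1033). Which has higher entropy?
Q

P is highly concentrated on one outcome (93%), making it nearly deterministic. Q spreads its mass more evenly (max 69%). The more spread-out distribution has higher entropy: H(P) ≈ 0.477 bits, H(Q) ≈ 1.385 bits.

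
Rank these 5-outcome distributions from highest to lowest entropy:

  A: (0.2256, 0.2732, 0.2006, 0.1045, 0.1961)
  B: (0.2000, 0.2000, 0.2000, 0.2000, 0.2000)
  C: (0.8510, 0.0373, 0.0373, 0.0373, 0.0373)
B > A > C

Key insight: Entropy is maximized by uniform distributions and minimized by concentrated distributions.

- Uniform distributions have maximum entropy log₂(5) = 2.3219 bits
- The more "peaked" or concentrated a distribution, the lower its entropy

Entropies:
  H(A) = 2.2624 bits
  H(B) = 2.3219 bits
  H(C) = 0.9053 bits

Ranking: B > A > C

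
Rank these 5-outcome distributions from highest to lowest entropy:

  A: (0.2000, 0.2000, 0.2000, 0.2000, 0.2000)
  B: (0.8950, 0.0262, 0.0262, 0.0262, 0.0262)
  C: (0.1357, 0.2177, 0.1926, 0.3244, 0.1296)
A > C > B

Key insight: Entropy is maximized by uniform distributions and minimized by concentrated distributions.

- Uniform distributions have maximum entropy log₂(5) = 2.3219 bits
- The more "peaked" or concentrated a distribution, the lower its entropy

Entropies:
  H(A) = 2.3219 bits
  H(B) = 0.6946 bits
  H(C) = 2.2365 bits

Ranking: A > C > B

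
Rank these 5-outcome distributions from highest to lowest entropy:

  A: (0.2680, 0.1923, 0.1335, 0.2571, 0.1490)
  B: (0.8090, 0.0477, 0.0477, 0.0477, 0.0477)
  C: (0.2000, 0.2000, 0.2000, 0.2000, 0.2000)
C > A > B

Key insight: Entropy is maximized by uniform distributions and minimized by concentrated distributions.

- Uniform distributions have maximum entropy log₂(5) = 2.3219 bits
- The more "peaked" or concentrated a distribution, the lower its entropy

Entropies:
  H(A) = 2.2675 bits
  H(B) = 1.0856 bits
  H(C) = 2.3219 bits

Ranking: C > A > B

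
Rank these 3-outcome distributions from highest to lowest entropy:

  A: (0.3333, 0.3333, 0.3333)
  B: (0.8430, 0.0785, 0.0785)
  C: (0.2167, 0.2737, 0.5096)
A > C > B

Key insight: Entropy is maximized by uniform distributions and minimized by concentrated distributions.

- Uniform distributions have maximum entropy log₂(3) = 1.5850 bits
- The more "peaked" or concentrated a distribution, the lower its entropy

Entropies:
  H(A) = 1.5850 bits
  H(B) = 0.7841 bits
  H(C) = 1.4853 bits

Ranking: A > C > B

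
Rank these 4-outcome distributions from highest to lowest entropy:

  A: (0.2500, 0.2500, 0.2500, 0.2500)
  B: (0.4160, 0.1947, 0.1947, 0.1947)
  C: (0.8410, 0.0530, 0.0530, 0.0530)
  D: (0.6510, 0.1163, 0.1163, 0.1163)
A > B > D > C

Key insight: Entropy is maximized by uniform distributions and minimized by concentrated distributions.

Entropies:
  H(A) = 2.0000 bits
  H(B) = 1.9052 bits
  H(C) = 0.8839 bits
  H(D) = 1.4863 bits

Ranking: A > B > D > C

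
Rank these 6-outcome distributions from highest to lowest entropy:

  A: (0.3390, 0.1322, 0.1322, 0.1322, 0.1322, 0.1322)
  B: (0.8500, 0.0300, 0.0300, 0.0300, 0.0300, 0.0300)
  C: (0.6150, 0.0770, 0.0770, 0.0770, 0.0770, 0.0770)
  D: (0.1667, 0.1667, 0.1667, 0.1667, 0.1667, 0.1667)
D > A > C > B

Key insight: Entropy is maximized by uniform distributions and minimized by concentrated distributions.

Entropies:
  H(A) = 2.4587 bits
  H(B) = 0.9581 bits
  H(C) = 1.8554 bits
  H(D) = 2.5850 bits

Ranking: D > A > C > B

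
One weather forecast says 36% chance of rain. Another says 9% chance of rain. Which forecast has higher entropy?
36% forecast

Treat each forecast as a Bernoulli distribution. Binary entropy is maximized at p=0.5 and falls off symmetrically toward 0 or 1. The 36% forecast is closer to 50%, so it is more uncertain. H(36%) ≈ 0.943 bits, H(9%) ≈ 0.436 bits.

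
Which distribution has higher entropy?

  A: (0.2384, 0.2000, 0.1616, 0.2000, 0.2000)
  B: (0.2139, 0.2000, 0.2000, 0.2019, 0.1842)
B

Both distributions are close to uniform, making this a harder comparison.

H(A) = 2.3112 bits
H(B) = 2.3203 bits

The distribution closer to uniform has higher entropy.
Answer: B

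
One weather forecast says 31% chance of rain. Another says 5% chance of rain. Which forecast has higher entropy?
31% forecast

Treat each forecast as a Bernoulli distribution. Binary entropy is maximized at p=0.5 and falls off symmetrically toward 0 or 1. The 31% forecast is closer to 50%, so it is more uncertain. H(31%) ≈ 0.893 bits, H(5%) ≈ 0.286 bits.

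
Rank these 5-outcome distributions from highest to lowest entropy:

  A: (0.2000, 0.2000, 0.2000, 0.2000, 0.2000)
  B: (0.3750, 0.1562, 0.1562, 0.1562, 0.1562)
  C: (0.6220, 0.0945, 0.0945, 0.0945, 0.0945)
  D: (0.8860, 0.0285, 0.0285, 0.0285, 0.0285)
A > B > C > D

Key insight: Entropy is maximized by uniform distributions and minimized by concentrated distributions.

Entropies:
  H(A) = 2.3219 bits
  H(B) = 2.2044 bits
  H(C) = 1.7126 bits
  H(D) = 0.7399 bits

Ranking: A > B > C > D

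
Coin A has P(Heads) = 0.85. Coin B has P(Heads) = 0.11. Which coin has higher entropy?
A

For binary distributions, entropy is maximized at p=0.5 and decreases as p moves toward 0 or 1.

H(A) = H(0.85) = 0.6098 bits
H(B) = H(0.11) = 0.4999 bits

Distribution A (p=0.85) is closer to uniform (p=0.5), so it has higher entropy.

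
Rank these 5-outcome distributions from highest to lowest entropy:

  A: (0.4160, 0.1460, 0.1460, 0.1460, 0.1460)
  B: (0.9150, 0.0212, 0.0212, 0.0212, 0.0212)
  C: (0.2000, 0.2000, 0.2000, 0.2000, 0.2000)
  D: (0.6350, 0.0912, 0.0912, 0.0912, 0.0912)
C > A > D > B

Key insight: Entropy is maximized by uniform distributions and minimized by concentrated distributions.

Entropies:
  H(A) = 2.1475 bits
  H(B) = 0.5896 bits
  H(C) = 2.3219 bits
  H(D) = 1.6768 bits

Ranking: C > A > D > B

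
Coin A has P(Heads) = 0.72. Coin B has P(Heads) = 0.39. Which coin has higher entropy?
B

For binary distributions, entropy is maximized at p=0.5 and decreases as p moves toward 0 or 1.

H(A) = H(0.72) = 0.8555 bits
H(B) = H(0.39) = 0.9648 bits

Distribution B (p=0.39) is closer to uniform (p=0.5), so it has higher entropy.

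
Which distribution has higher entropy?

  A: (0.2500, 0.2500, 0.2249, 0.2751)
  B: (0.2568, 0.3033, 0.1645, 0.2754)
A

Both distributions are close to uniform, making this a harder comparison.

H(A) = 1.9964 bits
H(B) = 1.9664 bits

The distribution closer to uniform has higher entropy.
Answer: A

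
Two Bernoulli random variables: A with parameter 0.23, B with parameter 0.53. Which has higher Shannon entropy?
B

For binary distributions, entropy is maximized at p=0.5 and decreases as p moves toward 0 or 1.

H(A) = H(0.23) = 0.7780 bits
H(B) = H(0.53) = 0.9974 bits

Distribution B (p=0.53) is closer to uniform (p=0.5), so it has higher entropy.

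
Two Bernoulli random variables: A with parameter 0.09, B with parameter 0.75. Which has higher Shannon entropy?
B

For binary distributions, entropy is maximized at p=0.5 and decreases as p moves toward 0 or 1.

H(A) = H(0.09) = 0.4365 bits
H(B) = H(0.75) = 0.8113 bits

Distribution B (p=0.75) is closer to uniform (p=0.5), so it has higher entropy.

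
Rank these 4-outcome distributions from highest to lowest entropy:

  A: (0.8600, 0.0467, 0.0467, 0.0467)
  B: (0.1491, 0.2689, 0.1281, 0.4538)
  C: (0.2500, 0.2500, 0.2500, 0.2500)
C > B > A

Key insight: Entropy is maximized by uniform distributions and minimized by concentrated distributions.

- Uniform distributions have maximum entropy log₂(4) = 2.0000 bits
- The more "peaked" or concentrated a distribution, the lower its entropy

Entropies:
  H(A) = 0.8061 bits
  H(B) = 1.8160 bits
  H(C) = 2.0000 bits

Ranking: C > B > A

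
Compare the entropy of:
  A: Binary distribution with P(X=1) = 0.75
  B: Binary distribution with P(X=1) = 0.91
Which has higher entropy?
A

For binary distributions, entropy is maximized at p=0.5 and decreases as p moves toward 0 or 1.

H(A) = H(0.75) = 0.8113 bits
H(B) = H(0.91) = 0.4365 bits

Distribution A (p=0.75) is closer to uniform (p=0.5), so it has higher entropy.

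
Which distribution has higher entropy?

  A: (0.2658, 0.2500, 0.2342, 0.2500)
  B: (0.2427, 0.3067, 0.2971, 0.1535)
A

Both distributions are close to uniform, making this a harder comparison.

H(A) = 1.9986 bits
H(B) = 1.9539 bits

The distribution closer to uniform has higher entropy.
Answer: A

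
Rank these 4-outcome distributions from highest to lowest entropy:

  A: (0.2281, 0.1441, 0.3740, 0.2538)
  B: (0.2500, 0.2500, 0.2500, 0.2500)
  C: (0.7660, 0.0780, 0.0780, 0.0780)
B > A > C

Key insight: Entropy is maximized by uniform distributions and minimized by concentrated distributions.

- Uniform distributions have maximum entropy log₂(4) = 2.0000 bits
- The more "peaked" or concentrated a distribution, the lower its entropy

Entropies:
  H(A) = 1.9219 bits
  H(B) = 2.0000 bits
  H(C) = 1.1558 bits

Ranking: B > A > C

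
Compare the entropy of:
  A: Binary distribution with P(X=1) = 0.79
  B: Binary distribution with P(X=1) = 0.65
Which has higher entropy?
B

For binary distributions, entropy is maximized at p=0.5 and decreases as p moves toward 0 or 1.

H(A) = H(0.79) = 0.7415 bits
H(B) = H(0.65) = 0.9341 bits

Distribution B (p=0.65) is closer to uniform (p=0.5), so it has higher entropy.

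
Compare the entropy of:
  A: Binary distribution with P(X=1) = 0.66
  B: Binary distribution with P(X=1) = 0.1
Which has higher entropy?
A

For binary distributions, entropy is maximized at p=0.5 and decreases as p moves toward 0 or 1.

H(A) = H(0.66) = 0.9248 bits
H(B) = H(0.1) = 0.4690 bits

Distribution A (p=0.66) is closer to uniform (p=0.5), so it has higher entropy.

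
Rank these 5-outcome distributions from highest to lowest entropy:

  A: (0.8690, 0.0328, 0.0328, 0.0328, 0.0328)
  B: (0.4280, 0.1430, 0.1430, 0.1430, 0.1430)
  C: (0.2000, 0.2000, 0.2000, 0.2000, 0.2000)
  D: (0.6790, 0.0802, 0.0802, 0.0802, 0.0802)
C > B > D > A

Key insight: Entropy is maximized by uniform distributions and minimized by concentrated distributions.

Entropies:
  H(A) = 0.8222 bits
  H(B) = 2.1290 bits
  H(C) = 2.3219 bits
  H(D) = 1.5475 bits

Ranking: C > B > D > A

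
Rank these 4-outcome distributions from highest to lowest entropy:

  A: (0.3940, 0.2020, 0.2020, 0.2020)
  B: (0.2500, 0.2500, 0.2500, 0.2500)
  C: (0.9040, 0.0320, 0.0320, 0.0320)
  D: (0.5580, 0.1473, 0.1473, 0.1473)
B > A > D > C

Key insight: Entropy is maximized by uniform distributions and minimized by concentrated distributions.

Entropies:
  H(A) = 1.9278 bits
  H(B) = 2.0000 bits
  H(C) = 0.6083 bits
  H(D) = 1.6908 bits

Ranking: B > A > D > C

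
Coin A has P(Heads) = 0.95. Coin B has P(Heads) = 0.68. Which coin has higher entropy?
B

For binary distributions, entropy is maximized at p=0.5 and decreases as p moves toward 0 or 1.

H(A) = H(0.95) = 0.2864 bits
H(B) = H(0.68) = 0.9044 bits

Distribution B (p=0.68) is closer to uniform (p=0.5), so it has higher entropy.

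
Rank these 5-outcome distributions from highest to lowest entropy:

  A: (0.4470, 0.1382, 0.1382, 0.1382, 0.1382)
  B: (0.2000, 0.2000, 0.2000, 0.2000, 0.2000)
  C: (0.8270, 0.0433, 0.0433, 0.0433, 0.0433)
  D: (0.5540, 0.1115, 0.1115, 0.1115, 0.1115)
B > A > D > C

Key insight: Entropy is maximized by uniform distributions and minimized by concentrated distributions.

Entropies:
  H(A) = 2.0979 bits
  H(B) = 2.3219 bits
  H(C) = 1.0105 bits
  H(D) = 1.8836 bits

Ranking: B > A > D > C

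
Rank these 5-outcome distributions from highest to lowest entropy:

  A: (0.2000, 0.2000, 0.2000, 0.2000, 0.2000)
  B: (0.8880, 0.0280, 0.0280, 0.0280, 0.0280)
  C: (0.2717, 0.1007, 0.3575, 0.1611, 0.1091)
A > C > B

Key insight: Entropy is maximized by uniform distributions and minimized by concentrated distributions.

- Uniform distributions have maximum entropy log₂(5) = 2.3219 bits
- The more "peaked" or concentrated a distribution, the lower its entropy

Entropies:
  H(A) = 2.3219 bits
  H(B) = 0.7299 bits
  H(C) = 2.1477 bits

Ranking: A > C > B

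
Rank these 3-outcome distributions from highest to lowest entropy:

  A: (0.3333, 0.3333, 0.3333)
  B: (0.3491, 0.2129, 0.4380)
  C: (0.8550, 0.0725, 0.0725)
A > B > C

Key insight: Entropy is maximized by uniform distributions and minimized by concentrated distributions.

- Uniform distributions have maximum entropy log₂(3) = 1.5850 bits
- The more "peaked" or concentrated a distribution, the lower its entropy

Entropies:
  H(A) = 1.5850 bits
  H(B) = 1.5269 bits
  H(C) = 0.7422 bits

Ranking: A > B > C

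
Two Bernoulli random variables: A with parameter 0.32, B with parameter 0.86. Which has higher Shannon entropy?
A

For binary distributions, entropy is maximized at p=0.5 and decreases as p moves toward 0 or 1.

H(A) = H(0.32) = 0.9044 bits
H(B) = H(0.86) = 0.5842 bits

Distribution A (p=0.32) is closer to uniform (p=0.5), so it has higher entropy.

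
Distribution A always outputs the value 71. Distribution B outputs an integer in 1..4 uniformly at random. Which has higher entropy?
B

A is deterministic, so H(A) = 0. B is uniform over 4 outcomes, so H(B) = log₂(4) = 2.000 bits. Any distribution with genuine randomness has higher entropy than a deterministic one.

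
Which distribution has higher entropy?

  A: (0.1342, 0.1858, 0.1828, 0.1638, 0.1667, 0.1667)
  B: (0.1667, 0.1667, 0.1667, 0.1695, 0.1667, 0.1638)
B

Both distributions are close to uniform, making this a harder comparison.

H(A) = 2.5774 bits
H(B) = 2.5849 bits

The distribution closer to uniform has higher entropy.
Answer: B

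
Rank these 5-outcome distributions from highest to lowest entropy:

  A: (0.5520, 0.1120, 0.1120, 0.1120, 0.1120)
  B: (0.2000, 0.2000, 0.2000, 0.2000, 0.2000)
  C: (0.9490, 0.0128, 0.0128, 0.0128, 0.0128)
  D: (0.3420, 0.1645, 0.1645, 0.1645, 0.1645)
B > D > A > C

Key insight: Entropy is maximized by uniform distributions and minimized by concentrated distributions.

Entropies:
  H(A) = 1.8882 bits
  H(B) = 2.3219 bits
  H(C) = 0.3926 bits
  H(D) = 2.2427 bits

Ranking: B > D > A > C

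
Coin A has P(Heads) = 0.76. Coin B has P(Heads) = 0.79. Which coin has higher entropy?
A

For binary distributions, entropy is maximized at p=0.5 and decreases as p moves toward 0 or 1.

H(A) = H(0.76) = 0.7950 bits
H(B) = H(0.79) = 0.7415 bits

Distribution A (p=0.76) is closer to uniform (p=0.5), so it has higher entropy.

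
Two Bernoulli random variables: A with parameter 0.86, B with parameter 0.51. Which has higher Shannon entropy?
B

For binary distributions, entropy is maximized at p=0.5 and decreases as p moves toward 0 or 1.

H(A) = H(0.86) = 0.5842 bits
H(B) = H(0.51) = 0.9997 bits

Distribution B (p=0.51) is closer to uniform (p=0.5), so it has higher entropy.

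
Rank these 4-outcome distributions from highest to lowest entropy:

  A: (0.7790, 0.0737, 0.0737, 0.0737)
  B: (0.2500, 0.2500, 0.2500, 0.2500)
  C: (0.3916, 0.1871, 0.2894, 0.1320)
B > C > A

Key insight: Entropy is maximized by uniform distributions and minimized by concentrated distributions.

- Uniform distributions have maximum entropy log₂(4) = 2.0000 bits
- The more "peaked" or concentrated a distribution, the lower its entropy

Entropies:
  H(A) = 1.1123 bits
  H(B) = 2.0000 bits
  H(C) = 1.8854 bits

Ranking: B > C > A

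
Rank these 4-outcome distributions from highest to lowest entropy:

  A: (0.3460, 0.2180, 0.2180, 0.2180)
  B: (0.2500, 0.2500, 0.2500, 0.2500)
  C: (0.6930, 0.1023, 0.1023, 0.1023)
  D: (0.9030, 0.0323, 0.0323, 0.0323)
B > A > C > D

Key insight: Entropy is maximized by uniform distributions and minimized by concentrated distributions.

Entropies:
  H(A) = 1.9670 bits
  H(B) = 2.0000 bits
  H(C) = 1.3763 bits
  H(D) = 0.6132 bits

Ranking: B > A > C > D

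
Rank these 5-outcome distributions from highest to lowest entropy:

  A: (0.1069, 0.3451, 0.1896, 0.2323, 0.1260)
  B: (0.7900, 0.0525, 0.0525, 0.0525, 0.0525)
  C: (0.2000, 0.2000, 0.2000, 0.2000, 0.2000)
C > A > B

Key insight: Entropy is maximized by uniform distributions and minimized by concentrated distributions.

- Uniform distributions have maximum entropy log₂(5) = 2.3219 bits
- The more "peaked" or concentrated a distribution, the lower its entropy

Entropies:
  H(A) = 2.1952 bits
  H(B) = 1.1615 bits
  H(C) = 2.3219 bits

Ranking: C > A > B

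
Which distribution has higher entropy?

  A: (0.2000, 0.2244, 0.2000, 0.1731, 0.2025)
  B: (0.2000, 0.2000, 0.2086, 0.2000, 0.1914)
B

Both distributions are close to uniform, making this a harder comparison.

H(A) = 2.3171 bits
H(B) = 2.3214 bits

The distribution closer to uniform has higher entropy.
Answer: B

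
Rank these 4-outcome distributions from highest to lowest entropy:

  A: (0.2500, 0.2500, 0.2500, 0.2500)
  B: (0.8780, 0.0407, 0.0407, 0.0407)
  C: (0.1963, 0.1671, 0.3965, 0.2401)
A > C > B

Key insight: Entropy is maximized by uniform distributions and minimized by concentrated distributions.

- Uniform distributions have maximum entropy log₂(4) = 2.0000 bits
- The more "peaked" or concentrated a distribution, the lower its entropy

Entropies:
  H(A) = 2.0000 bits
  H(B) = 0.7284 bits
  H(C) = 1.9158 bits

Ranking: A > C > B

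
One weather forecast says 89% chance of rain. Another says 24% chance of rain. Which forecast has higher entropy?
24% forecast

Treat each forecast as a Bernoulli distribution. Binary entropy is maximized at p=0.5 and falls off symmetrically toward 0 or 1. The 24% forecast is closer to 50%, so it is more uncertain. H(89%) ≈ 0.500 bits, H(24%) ≈ 0.795 bits.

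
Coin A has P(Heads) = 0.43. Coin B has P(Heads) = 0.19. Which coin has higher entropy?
A

For binary distributions, entropy is maximized at p=0.5 and decreases as p moves toward 0 or 1.

H(A) = H(0.43) = 0.9858 bits
H(B) = H(0.19) = 0.7015 bits

Distribution A (p=0.43) is closer to uniform (p=0.5), so it has higher entropy.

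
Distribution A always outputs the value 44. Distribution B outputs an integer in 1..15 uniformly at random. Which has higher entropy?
B

A is deterministic, so H(A) = 0. B is uniform over 15 outcomes, so H(B) = log₂(15) = 3.907 bits. Any distribution with genuine randomness has higher entropy than a deterministic one.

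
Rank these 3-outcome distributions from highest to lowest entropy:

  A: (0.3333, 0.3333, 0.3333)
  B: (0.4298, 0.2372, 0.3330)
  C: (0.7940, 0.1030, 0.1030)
A > B > C

Key insight: Entropy is maximized by uniform distributions and minimized by concentrated distributions.

- Uniform distributions have maximum entropy log₂(3) = 1.5850 bits
- The more "peaked" or concentrated a distribution, the lower its entropy

Entropies:
  H(A) = 1.5850 bits
  H(B) = 1.5443 bits
  H(C) = 0.9398 bits

Ranking: A > B > C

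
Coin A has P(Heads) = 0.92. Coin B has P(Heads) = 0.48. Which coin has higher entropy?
B

For binary distributions, entropy is maximized at p=0.5 and decreases as p moves toward 0 or 1.

H(A) = H(0.92) = 0.4022 bits
H(B) = H(0.48) = 0.9988 bits

Distribution B (p=0.48) is closer to uniform (p=0.5), so it has higher entropy.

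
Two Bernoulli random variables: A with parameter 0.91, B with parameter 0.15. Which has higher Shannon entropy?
B

For binary distributions, entropy is maximized at p=0.5 and decreases as p moves toward 0 or 1.

H(A) = H(0.91) = 0.4365 bits
H(B) = H(0.15) = 0.6098 bits

Distribution B (p=0.15) is closer to uniform (p=0.5), so it has higher entropy.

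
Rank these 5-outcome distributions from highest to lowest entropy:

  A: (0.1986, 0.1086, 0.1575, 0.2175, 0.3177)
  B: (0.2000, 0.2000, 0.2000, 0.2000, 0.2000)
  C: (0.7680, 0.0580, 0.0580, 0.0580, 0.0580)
B > A > C

Key insight: Entropy is maximized by uniform distributions and minimized by concentrated distributions.

- Uniform distributions have maximum entropy log₂(5) = 2.3219 bits
- The more "peaked" or concentrated a distribution, the lower its entropy

Entropies:
  H(A) = 2.2353 bits
  H(B) = 2.3219 bits
  H(C) = 1.2455 bits

Ranking: B > A > C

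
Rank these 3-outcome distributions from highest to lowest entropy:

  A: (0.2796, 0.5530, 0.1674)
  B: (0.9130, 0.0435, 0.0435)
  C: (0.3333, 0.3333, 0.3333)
C > A > B

Key insight: Entropy is maximized by uniform distributions and minimized by concentrated distributions.

- Uniform distributions have maximum entropy log₂(3) = 1.5850 bits
- The more "peaked" or concentrated a distribution, the lower its entropy

Entropies:
  H(A) = 1.4183 bits
  H(B) = 0.5134 bits
  H(C) = 1.5850 bits

Ranking: C > A > B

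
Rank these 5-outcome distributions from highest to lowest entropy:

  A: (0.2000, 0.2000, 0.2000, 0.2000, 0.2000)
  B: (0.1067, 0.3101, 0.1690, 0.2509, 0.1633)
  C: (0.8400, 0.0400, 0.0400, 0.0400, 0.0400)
A > B > C

Key insight: Entropy is maximized by uniform distributions and minimized by concentrated distributions.

- Uniform distributions have maximum entropy log₂(5) = 2.3219 bits
- The more "peaked" or concentrated a distribution, the lower its entropy

Entropies:
  H(A) = 2.3219 bits
  H(B) = 2.2292 bits
  H(C) = 0.9543 bits

Ranking: A > B > C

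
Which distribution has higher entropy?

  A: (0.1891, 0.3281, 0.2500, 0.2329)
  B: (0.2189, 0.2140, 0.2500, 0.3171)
B

Both distributions are close to uniform, making this a harder comparison.

H(A) = 1.9714 bits
H(B) = 1.9812 bits

The distribution closer to uniform has higher entropy.
Answer: B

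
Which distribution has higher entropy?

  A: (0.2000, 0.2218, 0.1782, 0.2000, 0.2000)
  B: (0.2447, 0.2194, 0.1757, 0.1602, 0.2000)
A

Both distributions are close to uniform, making this a harder comparison.

H(A) = 2.3185 bits
H(B) = 2.3055 bits

The distribution closer to uniform has higher entropy.
Answer: A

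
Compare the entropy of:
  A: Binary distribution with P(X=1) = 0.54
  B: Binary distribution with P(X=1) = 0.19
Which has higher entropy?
A

For binary distributions, entropy is maximized at p=0.5 and decreases as p moves toward 0 or 1.

H(A) = H(0.54) = 0.9954 bits
H(B) = H(0.19) = 0.7015 bits

Distribution A (p=0.54) is closer to uniform (p=0.5), so it has higher entropy.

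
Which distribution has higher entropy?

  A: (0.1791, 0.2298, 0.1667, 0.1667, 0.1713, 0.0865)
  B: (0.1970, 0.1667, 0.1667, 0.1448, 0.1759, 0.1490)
B

Both distributions are close to uniform, making this a harder comparison.

H(A) = 2.5350 bits
H(B) = 2.5773 bits

The distribution closer to uniform has higher entropy.
Answer: B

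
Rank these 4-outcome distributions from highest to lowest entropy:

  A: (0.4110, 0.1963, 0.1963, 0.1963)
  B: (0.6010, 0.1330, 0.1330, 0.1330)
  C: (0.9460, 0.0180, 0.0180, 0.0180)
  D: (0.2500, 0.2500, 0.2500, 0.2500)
D > A > B > C

Key insight: Entropy is maximized by uniform distributions and minimized by concentrated distributions.

Entropies:
  H(A) = 1.9106 bits
  H(B) = 1.6028 bits
  H(C) = 0.3887 bits
  H(D) = 2.0000 bits

Ranking: D > A > B > C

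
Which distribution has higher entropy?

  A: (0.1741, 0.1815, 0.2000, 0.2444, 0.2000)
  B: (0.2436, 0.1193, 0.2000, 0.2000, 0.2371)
A

Both distributions are close to uniform, making this a harder comparison.

H(A) = 2.3115 bits
H(B) = 2.2833 bits

The distribution closer to uniform has higher entropy.
Answer: A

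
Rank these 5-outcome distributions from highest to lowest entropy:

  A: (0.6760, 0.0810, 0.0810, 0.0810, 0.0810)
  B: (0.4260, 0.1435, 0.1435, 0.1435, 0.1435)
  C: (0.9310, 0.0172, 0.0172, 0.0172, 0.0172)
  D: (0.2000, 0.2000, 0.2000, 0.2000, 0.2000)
D > B > A > C

Key insight: Entropy is maximized by uniform distributions and minimized by concentrated distributions.

Entropies:
  H(A) = 1.5567 bits
  H(B) = 2.1321 bits
  H(C) = 0.5002 bits
  H(D) = 2.3219 bits

Ranking: D > B > A > C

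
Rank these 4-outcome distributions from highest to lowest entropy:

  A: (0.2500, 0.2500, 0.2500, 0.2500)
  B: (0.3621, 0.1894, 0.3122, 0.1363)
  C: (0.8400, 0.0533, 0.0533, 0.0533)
A > B > C

Key insight: Entropy is maximized by uniform distributions and minimized by concentrated distributions.

- Uniform distributions have maximum entropy log₂(4) = 2.0000 bits
- The more "peaked" or concentrated a distribution, the lower its entropy

Entropies:
  H(A) = 2.0000 bits
  H(B) = 1.9015 bits
  H(C) = 0.8879 bits

Ranking: A > B > C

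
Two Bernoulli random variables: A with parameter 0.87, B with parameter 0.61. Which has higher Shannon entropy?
B

For binary distributions, entropy is maximized at p=0.5 and decreases as p moves toward 0 or 1.

H(A) = H(0.87) = 0.5574 bits
H(B) = H(0.61) = 0.9648 bits

Distribution B (p=0.61) is closer to uniform (p=0.5), so it has higher entropy.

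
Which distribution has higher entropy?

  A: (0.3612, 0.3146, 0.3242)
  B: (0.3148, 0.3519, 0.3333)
B

Both distributions are close to uniform, making this a harder comparison.

H(A) = 1.5824 bits
H(B) = 1.5835 bits

The distribution closer to uniform has higher entropy.
Answer: B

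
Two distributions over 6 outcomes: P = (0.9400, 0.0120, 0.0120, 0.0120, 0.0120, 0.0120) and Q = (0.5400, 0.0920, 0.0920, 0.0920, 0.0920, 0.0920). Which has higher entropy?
Q

P is highly concentrated on one outcome (94%), making it nearly deterministic. Q spreads its mass more evenly (max 54%). The more spread-out distribution has higher entropy: H(P) ≈ 0.467 bits, H(Q) ≈ 2.063 bits.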